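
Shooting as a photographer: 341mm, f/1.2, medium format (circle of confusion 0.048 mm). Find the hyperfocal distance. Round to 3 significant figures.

Hyperfocal distance H = f²/(N·c) + f = 341²/(1.2 × 0.048) + 341 = 116281/0.0576 + 341 ≈ 2019108.4 mm ≈ 2020 m.

2020 m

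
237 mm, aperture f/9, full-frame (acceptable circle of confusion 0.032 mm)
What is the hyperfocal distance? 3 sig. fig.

Hyperfocal distance H = f²/(N·c) + f = 237²/(9 × 0.032) + 237 = 56169/0.288 + 237 ≈ 195268.2 mm ≈ 195 m.

195 m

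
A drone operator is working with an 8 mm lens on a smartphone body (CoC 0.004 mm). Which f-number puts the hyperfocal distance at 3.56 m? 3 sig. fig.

f/4.50

Rearrange H = f²/(N·c) + f for N: N = f² / ((H − f)·c).
N = 8² / ((3560 − 8) × 0.004) = 64 / 14.21 ≈ 4.50.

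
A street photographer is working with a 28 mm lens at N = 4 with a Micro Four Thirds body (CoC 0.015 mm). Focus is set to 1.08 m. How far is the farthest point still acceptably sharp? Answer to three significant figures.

Hyperfocal distance H = f²/(N·c) + f = 28²/(4 × 0.015) + 28 = 784/0.06 + 28 ≈ 13094.7 mm ≈ 13.09 m.
Far limit Df = s·(H − f)/(H − s) = 1080 × (13094.7 − 28) / (13094.7 − 1080) = 1080 × 13066.7 / 12014.7 ≈ 1174.6 mm ≈ 1.17 m.

1.17 m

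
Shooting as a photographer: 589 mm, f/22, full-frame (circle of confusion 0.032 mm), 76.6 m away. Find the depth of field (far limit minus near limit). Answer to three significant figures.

24.2 m

Hyperfocal distance H = f²/(N·c) + f = 589²/(22 × 0.032) + 589 = 346921/0.704 + 589 ≈ 493374.5 mm ≈ 493.4 m.
Near limit Dn = s·(H − f)/(H + s − 2f) = 76600 × (493374.5 − 589) / (493374.5 + 76600 − 2 × 589) = 76600 × 492785.5 / 568796.5 ≈ 66364 mm.
Far limit Df = s·(H − f)/(H − s) = 76600 × (493374.5 − 589) / (493374.5 − 76600) = 76600 × 492785.5 / 416774.5 ≈ 90570 mm.
Depth of field = Df − Dn = 90570 − 66364 ≈ 24206 mm ≈ 24.2 m.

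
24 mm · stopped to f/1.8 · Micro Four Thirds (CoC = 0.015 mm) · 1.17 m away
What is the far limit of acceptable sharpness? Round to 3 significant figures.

Hyperfocal distance H = f²/(N·c) + f = 24²/(1.8 × 0.015) + 24 = 576/0.027 + 24 ≈ 21357.3 mm ≈ 21.36 m.
Far limit Df = s·(H − f)/(H − s) = 1170 × (21357.3 − 24) / (21357.3 − 1170) = 1170 × 21333.3 / 20187.3 ≈ 1236.4 mm ≈ 1.24 m.

1.24 m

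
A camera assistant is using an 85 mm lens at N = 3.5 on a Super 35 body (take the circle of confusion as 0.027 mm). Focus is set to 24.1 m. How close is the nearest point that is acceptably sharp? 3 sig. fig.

18.3 m

Hyperfocal distance H = f²/(N·c) + f = 85²/(3.5 × 0.027) + 85 = 7225/0.0945 + 85 ≈ 76540.0 mm ≈ 76.54 m.
Near limit Dn = s·(H − f)/(H + s − 2f) = 24100 × (76540.0 − 85) / (76540.0 + 24100 − 2 × 85) = 24100 × 76455.0 / 100470.0 ≈ 18339 mm ≈ 18.3 m.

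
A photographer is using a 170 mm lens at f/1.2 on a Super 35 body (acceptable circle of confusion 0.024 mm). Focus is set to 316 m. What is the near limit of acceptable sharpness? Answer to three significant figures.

Hyperfocal distance H = f²/(N·c) + f = 170²/(1.2 × 0.024) + 170 = 28900/0.0288 + 170 ≈ 1003642.2 mm ≈ 1004 m.
Near limit Dn = s·(H − f)/(H + s − 2f) = 316000 × (1003642.2 − 170) / (1003642.2 + 316000 − 2 × 170) = 316000 × 1003472.2 / 1319302.2 ≈ 240352 mm ≈ 240 m.

240 m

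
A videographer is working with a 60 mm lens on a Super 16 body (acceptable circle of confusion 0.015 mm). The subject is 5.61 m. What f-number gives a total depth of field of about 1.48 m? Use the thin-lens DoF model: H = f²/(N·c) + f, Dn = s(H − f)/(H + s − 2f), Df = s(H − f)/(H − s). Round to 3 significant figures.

f/5.61

Write h = H − f = f²/(N·c). The thin-lens limits are Dn = s·h/(h + (s−f)) and Df = s·h/(h − (s−f)), so DoF = Df − Dn = 2·s·(s−f)·h / (h² − (s−f)²).
That is a quadratic in h: DoF·h² − 2·s·(s−f)·h − DoF·(s−f)² = 0 ⇒ h = (s−f)·(s + √(s² + DoF²)) / DoF = 5550 × (5610 + √(5610² + 1480²)) / 1480 = 5550 × (5610 + 5801.94) / 1480 ≈ 42795 mm.
Then N = f²/(c·h) = 60² / (0.015 × 42795) = 3600 / 641.92 ≈ 5.61.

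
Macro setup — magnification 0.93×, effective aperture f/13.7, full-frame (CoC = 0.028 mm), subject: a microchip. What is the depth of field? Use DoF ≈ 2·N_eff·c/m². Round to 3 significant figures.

0.887 mm

At magnification m, DoF ≈ 2·N_eff·c/m² = 2 × 13.7 × 0.028 / 0.93² = 0.7672 / 0.8649 ≈ 0.887 mm.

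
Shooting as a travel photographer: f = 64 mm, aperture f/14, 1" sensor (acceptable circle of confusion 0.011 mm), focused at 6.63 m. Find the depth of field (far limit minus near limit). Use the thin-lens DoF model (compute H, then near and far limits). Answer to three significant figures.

3.49 m

Hyperfocal distance H = f²/(N·c) + f = 64²/(14 × 0.011) + 64 = 4096/0.154 + 64 ≈ 26661.4 mm ≈ 26.66 m.
Near limit Dn = s·(H − f)/(H + s − 2f) = 6630 × (26661.4 − 64) / (26661.4 + 6630 − 2 × 64) = 6630 × 26597.4 / 33163.4 ≈ 5317.3 mm.
Far limit Df = s·(H − f)/(H − s) = 6630 × (26661.4 − 64) / (26661.4 − 6630) = 6630 × 26597.4 / 20031.4 ≈ 8803.2 mm.
Depth of field = Df − Dn = 8803.2 − 5317.3 ≈ 3485.9 mm ≈ 3.49 m.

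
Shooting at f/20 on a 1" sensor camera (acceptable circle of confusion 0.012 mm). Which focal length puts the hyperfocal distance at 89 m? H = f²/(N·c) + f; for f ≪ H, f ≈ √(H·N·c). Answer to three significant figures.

From H = f²/(N·c) + f, with f ≪ H: f ≈ √(H·N·c) = √(89000 × 20 × 0.012) = √21360 ≈ 146.2 mm.
The +f correction barely moves this — solving exactly, f² + N·c·f − N·c·H = 0 ⇒ f = (−N·c + √((N·c)² + 4·N·c·H))/2 = (−0.24 + √85440)/2 ≈ 146.03 mm, so f ≈ 146 mm.

146 mm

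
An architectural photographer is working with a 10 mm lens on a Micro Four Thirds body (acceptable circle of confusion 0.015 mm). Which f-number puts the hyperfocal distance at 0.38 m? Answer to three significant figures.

f/18

Rearrange H = f²/(N·c) + f for N: N = f² / ((H − f)·c).
N = 10² / ((380 − 10) × 0.015) = 100 / 5.550 ≈ 18.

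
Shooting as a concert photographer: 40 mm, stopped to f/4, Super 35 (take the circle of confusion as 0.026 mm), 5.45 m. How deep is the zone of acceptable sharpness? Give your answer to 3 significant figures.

4.37 m

Hyperfocal distance H = f²/(N·c) + f = 40²/(4 × 0.026) + 40 = 1600/0.104 + 40 ≈ 15424.6 mm ≈ 15.42 m.
Near limit Dn = s·(H − f)/(H + s − 2f) = 5450 × (15424.6 − 40) / (15424.6 + 5450 − 2 × 40) = 5450 × 15384.6 / 20794.6 ≈ 4032.1 mm.
Far limit Df = s·(H − f)/(H − s) = 5450 × (15424.6 − 40) / (15424.6 − 5450) = 5450 × 15384.6 / 9974.6 ≈ 8406.0 mm.
Depth of field = Df − Dn = 8406.0 − 4032.1 ≈ 4373.9 mm ≈ 4.37 m.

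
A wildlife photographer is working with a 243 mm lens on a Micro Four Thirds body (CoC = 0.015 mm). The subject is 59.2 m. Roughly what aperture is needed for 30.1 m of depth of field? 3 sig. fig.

Write h = H − f = f²/(N·c). The thin-lens limits are Dn = s·h/(h + (s−f)) and Df = s·h/(h − (s−f)), so DoF = Df − Dn = 2·s·(s−f)·h / (h² − (s−f)²).
That is a quadratic in h: DoF·h² − 2·s·(s−f)·h − DoF·(s−f)² = 0 ⇒ h = (s−f)·(s + √(s² + DoF²)) / DoF = 58957 × (59200 + √(59200² + 30100²)) / 30100 = 58957 × (59200 + 66412.7) / 30100 ≈ 246038 mm.
Then N = f²/(c·h) = 243² / (0.015 × 246038) = 59049 / 3690.6 ≈ 16.

f/16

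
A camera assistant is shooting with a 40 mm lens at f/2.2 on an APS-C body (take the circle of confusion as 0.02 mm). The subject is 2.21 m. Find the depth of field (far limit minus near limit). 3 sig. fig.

265 mm

Hyperfocal distance H = f²/(N·c) + f = 40²/(2.2 × 0.02) + 40 = 1600/0.044 + 40 ≈ 36403.6 mm ≈ 36.40 m.
Near limit Dn = s·(H − f)/(H + s − 2f) = 2210 × (36403.6 − 40) / (36403.6 + 2210 − 2 × 40) = 2210 × 36363.6 / 38533.6 ≈ 2085.55 mm.
Far limit Df = s·(H − f)/(H − s) = 2210 × (36403.6 − 40) / (36403.6 − 2210) = 2210 × 36363.6 / 34193.6 ≈ 2350.25 mm.
Depth of field = Df − Dn = 2350.25 − 2085.55 ≈ 264.70 mm.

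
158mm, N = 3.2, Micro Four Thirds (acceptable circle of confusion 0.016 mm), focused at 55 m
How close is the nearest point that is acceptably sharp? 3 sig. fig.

Hyperfocal distance H = f²/(N·c) + f = 158²/(3.2 × 0.016) + 158 = 24964/0.0512 + 158 ≈ 487736.1 mm ≈ 487.7 m.
Near limit Dn = s·(H − f)/(H + s − 2f) = 55000 × (487736.1 − 158) / (487736.1 + 55000 − 2 × 158) = 55000 × 487578.1 / 542420.1 ≈ 49439 mm ≈ 49.4 m.

49.4 m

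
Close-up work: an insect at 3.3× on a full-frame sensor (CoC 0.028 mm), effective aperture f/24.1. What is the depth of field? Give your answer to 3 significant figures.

At magnification m, DoF ≈ 2·N_eff·c/m² = 2 × 24.1 × 0.028 / 3.3² = 1.35 / 10.89 ≈ 0.124 mm.

0.124 mm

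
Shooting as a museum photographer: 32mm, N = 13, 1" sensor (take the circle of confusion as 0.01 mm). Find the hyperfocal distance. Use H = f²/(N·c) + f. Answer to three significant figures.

Hyperfocal distance H = f²/(N·c) + f = 32²/(13 × 0.01) + 32 = 1024/0.13 + 32 ≈ 7908.9 mm ≈ 7.91 m.

7.91 m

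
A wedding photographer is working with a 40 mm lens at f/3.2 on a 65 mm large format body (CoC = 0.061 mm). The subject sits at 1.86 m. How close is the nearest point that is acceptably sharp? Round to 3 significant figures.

1.52 m

Hyperfocal distance H = f²/(N·c) + f = 40²/(3.2 × 0.061) + 40 = 1600/0.1952 + 40 ≈ 8236.7 mm ≈ 8.237 m.
Near limit Dn = s·(H − f)/(H + s − 2f) = 1860 × (8236.7 − 40) / (8236.7 + 1860 − 2 × 40) = 1860 × 8196.7 / 10016.7 ≈ 1522.0 mm ≈ 1.52 m.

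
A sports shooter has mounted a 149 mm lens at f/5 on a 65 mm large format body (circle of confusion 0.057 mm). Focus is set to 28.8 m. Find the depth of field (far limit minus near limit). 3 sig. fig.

Hyperfocal distance H = f²/(N·c) + f = 149²/(5 × 0.057) + 149 = 22201/0.285 + 149 ≈ 78047.2 mm ≈ 78.05 m.
Near limit Dn = s·(H − f)/(H + s − 2f) = 28800 × (78047.2 − 149) / (78047.2 + 28800 − 2 × 149) = 28800 × 77898.2 / 106549.2 ≈ 21056 mm.
Far limit Df = s·(H − f)/(H − s) = 28800 × (78047.2 − 149) / (78047.2 − 28800) = 28800 × 77898.2 / 49247.2 ≈ 45555 mm.
Depth of field = Df − Dn = 45555 − 21056 ≈ 24499 mm ≈ 24.5 m.

24.5 m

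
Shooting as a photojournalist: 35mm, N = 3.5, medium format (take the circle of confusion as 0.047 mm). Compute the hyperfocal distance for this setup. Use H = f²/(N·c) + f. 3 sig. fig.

7.48 m

Hyperfocal distance H = f²/(N·c) + f = 35²/(3.5 × 0.047) + 35 = 1225/0.1645 + 35 ≈ 7481.8 mm ≈ 7.48 m.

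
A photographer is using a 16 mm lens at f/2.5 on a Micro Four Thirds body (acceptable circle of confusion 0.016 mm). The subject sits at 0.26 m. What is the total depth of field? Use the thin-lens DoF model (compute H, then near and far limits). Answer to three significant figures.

19.9 mm

Hyperfocal distance H = f²/(N·c) + f = 16²/(2.5 × 0.016) + 16 = 256/0.04 + 16 ≈ 6416.0 mm ≈ 6.416 m.
Near limit Dn = s·(H − f)/(H + s − 2f) = 260 × (6416.0 − 16) / (6416.0 + 260 − 2 × 16) = 260 × 6400.0 / 6644.0 ≈ 250.452 mm.
Far limit Df = s·(H − f)/(H − s) = 260 × (6416.0 − 16) / (6416.0 − 260) = 260 × 6400.0 / 6156.0 ≈ 270.305 mm.
Depth of field = Df − Dn = 270.305 − 250.452 ≈ 19.853 mm.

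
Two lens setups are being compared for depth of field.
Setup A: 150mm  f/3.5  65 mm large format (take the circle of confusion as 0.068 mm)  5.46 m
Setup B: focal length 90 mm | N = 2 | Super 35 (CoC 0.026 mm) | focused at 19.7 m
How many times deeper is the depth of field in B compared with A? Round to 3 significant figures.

Setup A: H = 150²/(3.5×0.068) + 150 ≈ 94687.8 mm; DoF = Df − Dn = 5784.93 − 5169.63 ≈ 615.30 mm.
Setup B: H = 90²/(2×0.026) + 90 ≈ 155859.2 mm; DoF = Df − Dn = 22537.2 − 17497.2 ≈ 5040.0 mm.
Ratio = 5040.0 / 615.30 ≈ 8.19.

8.19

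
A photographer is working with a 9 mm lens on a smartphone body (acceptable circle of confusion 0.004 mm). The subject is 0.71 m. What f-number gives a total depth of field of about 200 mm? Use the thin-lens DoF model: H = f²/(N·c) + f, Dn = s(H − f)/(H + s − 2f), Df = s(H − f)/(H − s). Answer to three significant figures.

f/3.99

Write h = H − f = f²/(N·c). The thin-lens limits are Dn = s·h/(h + (s−f)) and Df = s·h/(h − (s−f)), so DoF = Df − Dn = 2·s·(s−f)·h / (h² − (s−f)²).
That is a quadratic in h: DoF·h² − 2·s·(s−f)·h − DoF·(s−f)² = 0 ⇒ h = (s−f)·(s + √(s² + DoF²)) / DoF = 701 × (710 + √(710² + 200²)) / 200 = 701 × (710 + 737.631) / 200 ≈ 5073.9 mm.
Then N = f²/(c·h) = 9² / (0.004 × 5073.9) = 81 / 20.296 ≈ 3.99.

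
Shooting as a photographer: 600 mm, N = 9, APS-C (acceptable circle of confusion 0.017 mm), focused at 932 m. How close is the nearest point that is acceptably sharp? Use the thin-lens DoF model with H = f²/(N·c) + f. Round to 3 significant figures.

668 m

Hyperfocal distance H = f²/(N·c) + f = 600²/(9 × 0.017) + 600 = 360000/0.153 + 600 ≈ 2353541.2 mm ≈ 2354 m.
Near limit Dn = s·(H − f)/(H + s − 2f) = 932000 × (2353541.2 − 600) / (2353541.2 + 932000 − 2 × 600) = 932000 × 2352941.2 / 3284341.2 ≈ 667696 mm ≈ 668 m.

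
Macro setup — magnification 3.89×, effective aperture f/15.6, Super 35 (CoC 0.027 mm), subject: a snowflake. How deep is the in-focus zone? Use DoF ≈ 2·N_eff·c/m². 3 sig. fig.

At magnification m, DoF ≈ 2·N_eff·c/m² = 2 × 15.6 × 0.027 / 3.89² = 0.8424 / 15.13 ≈ 0.0557 mm.

0.0557 mm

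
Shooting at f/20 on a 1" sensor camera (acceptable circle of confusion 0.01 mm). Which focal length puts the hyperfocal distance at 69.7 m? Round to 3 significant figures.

118 mm

From H = f²/(N·c) + f, with f ≪ H: f ≈ √(H·N·c) = √(69700 × 20 × 0.01) = √13940 ≈ 118.1 mm.
The +f correction barely moves this — solving exactly, f² + N·c·f − N·c·H = 0 ⇒ f = (−N·c + √((N·c)² + 4·N·c·H))/2 = (−0.2 + √55760)/2 ≈ 117.97 mm, so f ≈ 118 mm.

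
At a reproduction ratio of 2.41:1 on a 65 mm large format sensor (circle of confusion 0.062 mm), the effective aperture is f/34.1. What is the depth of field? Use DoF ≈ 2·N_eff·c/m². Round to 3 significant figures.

At magnification m, DoF ≈ 2·N_eff·c/m² = 2 × 34.1 × 0.062 / 2.41² = 4.228 / 5.808 ≈ 0.728 mm.

0.728 mm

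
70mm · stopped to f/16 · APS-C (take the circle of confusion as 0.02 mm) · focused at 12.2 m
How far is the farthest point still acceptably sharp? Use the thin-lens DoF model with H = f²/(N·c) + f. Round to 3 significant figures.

Hyperfocal distance H = f²/(N·c) + f = 70²/(16 × 0.02) + 70 = 4900/0.32 + 70 ≈ 15382.5 mm ≈ 15.38 m.
Far limit Df = s·(H − f)/(H − s) = 12200 × (15382.5 − 70) / (15382.5 − 12200) = 12200 × 15312.5 / 3182.5 ≈ 58700 mm ≈ 58.7 m.

58.7 m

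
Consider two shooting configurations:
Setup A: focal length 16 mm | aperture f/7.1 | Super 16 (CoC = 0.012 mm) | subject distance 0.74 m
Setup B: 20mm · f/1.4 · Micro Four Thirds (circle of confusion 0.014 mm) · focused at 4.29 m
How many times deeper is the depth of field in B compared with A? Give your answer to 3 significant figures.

4.96

Setup A: H = 16²/(7.1×0.012) + 16 ≈ 3020.7 mm; DoF = Df − Dn = 974.91 − 596.31 ≈ 378.60 mm.
Setup B: H = 20²/(1.4×0.014) + 20 ≈ 20428.2 mm; DoF = Df − Dn = 5425.1 − 3547.7 ≈ 1877.4 mm.
Ratio = 1877.4 / 378.60 ≈ 4.96.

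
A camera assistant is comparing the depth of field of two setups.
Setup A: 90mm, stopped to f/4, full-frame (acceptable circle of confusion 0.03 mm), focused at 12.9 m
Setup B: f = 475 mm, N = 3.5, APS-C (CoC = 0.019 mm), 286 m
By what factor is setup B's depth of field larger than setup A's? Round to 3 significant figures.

Setup A: H = 90²/(4×0.03) + 90 ≈ 67590.0 mm; DoF = Df − Dn = 15921.6 − 10842.4 ≈ 5079.2 mm.
Setup B: H = 475²/(3.5×0.019) + 475 ≈ 3393332.1 mm; DoF = Df − Dn = 312280 − 263800 ≈ 48480 mm.
Ratio = 48480 / 5079.2 ≈ 9.54.

9.54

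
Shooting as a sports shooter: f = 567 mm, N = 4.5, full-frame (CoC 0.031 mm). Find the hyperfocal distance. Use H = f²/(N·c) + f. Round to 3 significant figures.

Hyperfocal distance H = f²/(N·c) + f = 567²/(4.5 × 0.031) + 567 = 321489/0.1395 + 567 ≈ 2305147.6 mm ≈ 2310 m.

2310 m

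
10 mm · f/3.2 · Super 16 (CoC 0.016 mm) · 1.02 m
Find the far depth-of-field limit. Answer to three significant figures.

Hyperfocal distance H = f²/(N·c) + f = 10²/(3.2 × 0.016) + 10 = 100/0.0512 + 10 ≈ 1963.1 mm ≈ 1.963 m.
Far limit Df = s·(H − f)/(H − s) = 1020 × (1963.1 − 10) / (1963.1 − 1020) = 1020 × 1953.1 / 943.1 ≈ 2112.3 mm ≈ 2.11 m.

2.11 m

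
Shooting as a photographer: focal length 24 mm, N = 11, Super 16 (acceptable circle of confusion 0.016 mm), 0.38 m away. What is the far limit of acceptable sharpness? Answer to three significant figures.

Hyperfocal distance H = f²/(N·c) + f = 24²/(11 × 0.016) + 24 = 576/0.176 + 24 ≈ 3296.7 mm ≈ 3.297 m.
Far limit Df = s·(H − f)/(H − s) = 380 × (3296.7 − 24) / (3296.7 − 380) = 380 × 3272.7 / 2916.7 ≈ 426.38 mm.

426 mm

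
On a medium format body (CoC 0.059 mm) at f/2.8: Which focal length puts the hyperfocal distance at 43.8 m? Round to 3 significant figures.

From H = f²/(N·c) + f, with f ≪ H: f ≈ √(H·N·c) = √(43800 × 2.8 × 0.059) = √7235.8 ≈ 85.06 mm.
Exact: f² + N·c·f − N·c·H = 0 ⇒ f = (−N·c + √((N·c)² + 4·N·c·H))/2 = (−0.1652 + √28943)/2 ≈ 84.981 mm ≈ 85.0 mm.

85.0 mm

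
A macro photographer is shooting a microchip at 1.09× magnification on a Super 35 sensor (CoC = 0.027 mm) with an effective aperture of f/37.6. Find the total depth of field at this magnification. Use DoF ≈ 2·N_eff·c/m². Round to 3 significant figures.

At magnification m, DoF ≈ 2·N_eff·c/m² = 2 × 37.6 × 0.027 / 1.09² = 2.03 / 1.188 ≈ 1.71 mm.

1.71 mm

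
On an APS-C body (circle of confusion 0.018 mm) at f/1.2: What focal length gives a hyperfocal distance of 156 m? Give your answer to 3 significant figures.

From H = f²/(N·c) + f, with f ≪ H: f ≈ √(H·N·c) = √(156000 × 1.2 × 0.018) = √3369.6 ≈ 58.05 mm.
Exact: f² + N·c·f − N·c·H = 0 ⇒ f = (−N·c + √((N·c)² + 4·N·c·H))/2 = (−0.0216 + √13478)/2 ≈ 58.037 mm ≈ 58.0 mm.

58.0 mm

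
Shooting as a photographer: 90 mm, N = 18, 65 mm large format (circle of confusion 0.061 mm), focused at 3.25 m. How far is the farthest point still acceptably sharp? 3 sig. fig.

Hyperfocal distance H = f²/(N·c) + f = 90²/(18 × 0.061) + 90 = 8100/1.098 + 90 ≈ 7467.0 mm ≈ 7.467 m.
Far limit Df = s·(H − f)/(H − s) = 3250 × (7467.0 − 90) / (7467.0 − 3250) = 3250 × 7377.0 / 4217.0 ≈ 5685.4 mm ≈ 5.69 m.

5.69 m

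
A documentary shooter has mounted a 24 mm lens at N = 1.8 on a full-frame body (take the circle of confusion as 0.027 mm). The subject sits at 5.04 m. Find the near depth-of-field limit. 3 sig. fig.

Hyperfocal distance H = f²/(N·c) + f = 24²/(1.8 × 0.027) + 24 = 576/0.0486 + 24 ≈ 11875.9 mm ≈ 11.88 m.
Near limit Dn = s·(H − f)/(H + s − 2f) = 5040 × (11875.9 − 24) / (11875.9 + 5040 − 2 × 24) = 5040 × 11851.9 / 16867.9 ≈ 3541.3 mm ≈ 3.54 m.

3.54 m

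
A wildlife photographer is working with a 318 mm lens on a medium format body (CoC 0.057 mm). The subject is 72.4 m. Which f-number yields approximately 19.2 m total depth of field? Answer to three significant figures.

Write h = H − f = f²/(N·c). The thin-lens limits are Dn = s·h/(h + (s−f)) and Df = s·h/(h − (s−f)), so DoF = Df − Dn = 2·s·(s−f)·h / (h² − (s−f)²).
That is a quadratic in h: DoF·h² − 2·s·(s−f)·h − DoF·(s−f)² = 0 ⇒ h = (s−f)·(s + √(s² + DoF²)) / DoF = 72082 × (72400 + √(72400² + 19200²)) / 19200 = 72082 × (72400 + 74902.6) / 19200 ≈ 553014 mm.
Then N = f²/(c·h) = 318² / (0.057 × 553014) = 101124 / 31522 ≈ 3.21.

f/3.21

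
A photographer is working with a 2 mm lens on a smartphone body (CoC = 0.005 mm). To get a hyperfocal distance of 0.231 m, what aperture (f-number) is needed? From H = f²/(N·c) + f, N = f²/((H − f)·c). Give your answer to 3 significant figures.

f/3.49

Rearrange H = f²/(N·c) + f for N: N = f² / ((H − f)·c).
N = 2² / ((231 − 2) × 0.005) = 4 / 1.145 ≈ 3.49.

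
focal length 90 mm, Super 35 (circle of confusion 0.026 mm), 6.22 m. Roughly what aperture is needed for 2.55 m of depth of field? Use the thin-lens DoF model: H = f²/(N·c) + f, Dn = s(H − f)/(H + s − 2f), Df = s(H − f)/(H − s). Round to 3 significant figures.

f/10

Write h = H − f = f²/(N·c). The thin-lens limits are Dn = s·h/(h + (s−f)) and Df = s·h/(h − (s−f)), so DoF = Df − Dn = 2·s·(s−f)·h / (h² − (s−f)²).
That is a quadratic in h: DoF·h² − 2·s·(s−f)·h − DoF·(s−f)² = 0 ⇒ h = (s−f)·(s + √(s² + DoF²)) / DoF = 6130 × (6220 + √(6220² + 2550²)) / 2550 = 6130 × (6220 + 6722.42) / 2550 ≈ 31113 mm.
Then N = f²/(c·h) = 90² / (0.026 × 31113) = 8100 / 808.93 ≈ 10.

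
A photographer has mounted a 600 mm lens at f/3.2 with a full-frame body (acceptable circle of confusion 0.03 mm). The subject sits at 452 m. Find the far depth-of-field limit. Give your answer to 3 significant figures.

514 m

Hyperfocal distance H = f²/(N·c) + f = 600²/(3.2 × 0.03) + 600 = 360000/0.096 + 600 ≈ 3750600.0 mm ≈ 3751 m.
Far limit Df = s·(H − f)/(H − s) = 452000 × (3750600.0 − 600) / (3750600.0 − 452000) = 452000 × 3750000.0 / 3298600.0 ≈ 513854 mm ≈ 514 m.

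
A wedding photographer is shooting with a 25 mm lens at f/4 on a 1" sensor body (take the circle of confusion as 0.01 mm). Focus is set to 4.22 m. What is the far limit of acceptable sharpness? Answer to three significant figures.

5.77 m

Hyperfocal distance H = f²/(N·c) + f = 25²/(4 × 0.01) + 25 = 625/0.04 + 25 ≈ 15650.0 mm ≈ 15.65 m.
Far limit Df = s·(H − f)/(H − s) = 4220 × (15650.0 − 25) / (15650.0 − 4220) = 4220 × 15625.0 / 11430.0 ≈ 5768.8 mm ≈ 5.77 m.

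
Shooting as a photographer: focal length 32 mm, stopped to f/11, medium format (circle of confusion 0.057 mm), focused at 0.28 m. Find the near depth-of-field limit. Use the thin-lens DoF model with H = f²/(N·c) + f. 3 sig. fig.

243 mm

Hyperfocal distance H = f²/(N·c) + f = 32²/(11 × 0.057) + 32 = 1024/0.627 + 32 ≈ 1665.2 mm ≈ 1.665 m.
Near limit Dn = s·(H − f)/(H + s − 2f) = 280 × (1665.2 − 32) / (1665.2 + 280 − 2 × 32) = 280 × 1633.2 / 1881.2 ≈ 243.09 mm.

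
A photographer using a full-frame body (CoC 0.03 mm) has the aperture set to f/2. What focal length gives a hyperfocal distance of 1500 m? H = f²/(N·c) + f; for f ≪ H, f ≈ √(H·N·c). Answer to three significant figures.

From H = f²/(N·c) + f, with f ≪ H: f ≈ √(H·N·c) = √(1500000 × 2 × 0.03) = √90000 ≈ 300.0 mm.
The +f correction barely moves this — solving exactly, f² + N·c·f − N·c·H = 0 ⇒ f = (−N·c + √((N·c)² + 4·N·c·H))/2 = (−0.06 + √360000)/2 ≈ 299.97 mm, so f ≈ 300 mm.

300 mm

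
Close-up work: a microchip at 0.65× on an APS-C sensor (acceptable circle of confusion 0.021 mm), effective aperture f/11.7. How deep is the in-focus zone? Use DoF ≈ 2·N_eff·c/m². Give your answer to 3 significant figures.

1.16 mm

At magnification m, DoF ≈ 2·N_eff·c/m² = 2 × 11.7 × 0.021 / 0.65² = 0.4914 / 0.4225 ≈ 1.16 mm.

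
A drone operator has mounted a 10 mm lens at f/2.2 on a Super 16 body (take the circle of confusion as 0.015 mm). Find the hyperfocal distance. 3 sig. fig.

Hyperfocal distance H = f²/(N·c) + f = 10²/(2.2 × 0.015) + 10 = 100/0.033 + 10 ≈ 3040.3 mm ≈ 3.04 m.

3.04 m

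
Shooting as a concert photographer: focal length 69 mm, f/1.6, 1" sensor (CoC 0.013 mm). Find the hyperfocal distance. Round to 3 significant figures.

229 m

Hyperfocal distance H = f²/(N·c) + f = 69²/(1.6 × 0.013) + 69 = 4761/0.0208 + 69 ≈ 228963.2 mm ≈ 229 m.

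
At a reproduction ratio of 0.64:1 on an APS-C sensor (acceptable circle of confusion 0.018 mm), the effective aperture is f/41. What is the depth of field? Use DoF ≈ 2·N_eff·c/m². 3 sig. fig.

3.60 mm

At magnification m, DoF ≈ 2·N_eff·c/m² = 2 × 41 × 0.018 / 0.64² = 1.476 / 0.4096 ≈ 3.6 mm.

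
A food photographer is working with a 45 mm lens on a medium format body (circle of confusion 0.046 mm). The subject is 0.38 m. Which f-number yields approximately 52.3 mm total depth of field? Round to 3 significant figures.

f/9

Write h = H − f = f²/(N·c). The thin-lens limits are Dn = s·h/(h + (s−f)) and Df = s·h/(h − (s−f)), so DoF = Df − Dn = 2·s·(s−f)·h / (h² − (s−f)²).
That is a quadratic in h: DoF·h² − 2·s·(s−f)·h − DoF·(s−f)² = 0 ⇒ h = (s−f)·(s + √(s² + DoF²)) / DoF = 335 × (380 + √(380² + 52.3²)) / 52.3 = 335 × (380 + 383.582) / 52.3 ≈ 4891.0 mm.
Then N = f²/(c·h) = 45² / (0.046 × 4891.0) = 2025 / 224.99 ≈ 9.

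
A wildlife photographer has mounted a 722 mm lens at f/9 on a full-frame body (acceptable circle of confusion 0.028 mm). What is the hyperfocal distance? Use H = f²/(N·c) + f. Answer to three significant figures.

Hyperfocal distance H = f²/(N·c) + f = 722²/(9 × 0.028) + 722 = 521284/0.252 + 722 ≈ 2069309.3 mm ≈ 2070 m.

2070 m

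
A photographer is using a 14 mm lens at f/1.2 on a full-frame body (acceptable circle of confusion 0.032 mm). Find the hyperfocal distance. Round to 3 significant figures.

Hyperfocal distance H = f²/(N·c) + f = 14²/(1.2 × 0.032) + 14 = 196/0.0384 + 14 ≈ 5118.2 mm ≈ 5.12 m.

5.12 m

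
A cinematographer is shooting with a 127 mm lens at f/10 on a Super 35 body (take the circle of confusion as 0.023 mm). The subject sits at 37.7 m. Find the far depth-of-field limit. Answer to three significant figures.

81.2 m

Hyperfocal distance H = f²/(N·c) + f = 127²/(10 × 0.023) + 127 = 16129/0.23 + 127 ≈ 70253.1 mm ≈ 70.25 m.
Far limit Df = s·(H − f)/(H − s) = 37700 × (70253.1 − 127) / (70253.1 − 37700) = 37700 × 70126.1 / 32553.1 ≈ 81214 mm ≈ 81.2 m.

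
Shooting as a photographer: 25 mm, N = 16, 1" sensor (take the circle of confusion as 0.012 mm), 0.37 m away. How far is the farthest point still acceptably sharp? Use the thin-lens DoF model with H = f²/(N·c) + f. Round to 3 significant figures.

Hyperfocal distance H = f²/(N·c) + f = 25²/(16 × 0.012) + 25 = 625/0.192 + 25 ≈ 3280.2 mm ≈ 3.280 m.
Far limit Df = s·(H − f)/(H − s) = 370 × (3280.2 − 25) / (3280.2 − 370) = 370 × 3255.2 / 2910.2 ≈ 413.86 mm.

414 mm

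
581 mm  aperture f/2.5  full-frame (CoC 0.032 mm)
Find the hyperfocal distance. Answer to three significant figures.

Hyperfocal distance H = f²/(N·c) + f = 581²/(2.5 × 0.032) + 581 = 337561/0.08 + 581 ≈ 4220093.5 mm ≈ 4220 m.

4220 m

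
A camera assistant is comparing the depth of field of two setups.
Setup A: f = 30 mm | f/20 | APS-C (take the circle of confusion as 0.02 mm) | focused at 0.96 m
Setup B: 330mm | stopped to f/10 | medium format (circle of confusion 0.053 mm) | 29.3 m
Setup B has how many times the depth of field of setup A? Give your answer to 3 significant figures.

8.81

Setup A: H = 30²/(20×0.02) + 30 ≈ 2280.0 mm; DoF = Df − Dn = 1636.36 − 679.25 ≈ 957.11 mm.
Setup B: H = 330²/(10×0.053) + 330 ≈ 205801.7 mm; DoF = Df − Dn = 34109.1 − 25679.4 ≈ 8429.7 mm.
Ratio = 8429.7 / 957.11 ≈ 8.81.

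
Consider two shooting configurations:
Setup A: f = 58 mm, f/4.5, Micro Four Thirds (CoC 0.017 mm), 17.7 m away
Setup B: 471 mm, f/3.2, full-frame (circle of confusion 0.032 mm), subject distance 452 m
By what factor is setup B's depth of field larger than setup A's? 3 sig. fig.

Setup A: H = 58²/(4.5×0.017) + 58 ≈ 44031.9 mm; DoF = Df − Dn = 29559 − 12632 ≈ 16927 mm.
Setup B: H = 471²/(3.2×0.032) + 471 ≈ 2166887.0 mm; DoF = Df − Dn = 571011 − 374041 ≈ 196970 mm.
Ratio = 196970 / 16927 ≈ 11.6.

11.6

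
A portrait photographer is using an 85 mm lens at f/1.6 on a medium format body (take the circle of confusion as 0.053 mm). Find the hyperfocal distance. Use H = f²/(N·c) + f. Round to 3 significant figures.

85.3 m

Hyperfocal distance H = f²/(N·c) + f = 85²/(1.6 × 0.053) + 85 = 7225/0.0848 + 85 ≈ 85285.5 mm ≈ 85.3 m.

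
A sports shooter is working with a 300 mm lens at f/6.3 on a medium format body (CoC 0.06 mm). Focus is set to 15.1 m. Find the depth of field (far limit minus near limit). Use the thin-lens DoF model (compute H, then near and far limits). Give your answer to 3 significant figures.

Hyperfocal distance H = f²/(N·c) + f = 300²/(6.3 × 0.06) + 300 = 90000/0.378 + 300 ≈ 238395.2 mm ≈ 238.4 m.
Near limit Dn = s·(H − f)/(H + s − 2f) = 15100 × (238395.2 − 300) / (238395.2 + 15100 − 2 × 300) = 15100 × 238095.2 / 252895.2 ≈ 14216.3 mm.
Far limit Df = s·(H − f)/(H − s) = 15100 × (238395.2 − 300) / (238395.2 − 15100) = 15100 × 238095.2 / 223295.2 ≈ 16100.8 mm.
Depth of field = Df − Dn = 16100.8 − 14216.3 ≈ 1884.5 mm ≈ 1.88 m.

1.88 m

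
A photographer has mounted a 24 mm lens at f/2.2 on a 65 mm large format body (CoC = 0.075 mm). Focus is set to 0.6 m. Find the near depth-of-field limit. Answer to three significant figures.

0.515 m

Hyperfocal distance H = f²/(N·c) + f = 24²/(2.2 × 0.075) + 24 = 576/0.165 + 24 ≈ 3514.9 mm ≈ 3.515 m.
Near limit Dn = s·(H − f)/(H + s − 2f) = 600 × (3514.9 − 24) / (3514.9 + 600 − 2 × 24) = 600 × 3490.9 / 4066.9 ≈ 515.02 mm ≈ 0.515 m.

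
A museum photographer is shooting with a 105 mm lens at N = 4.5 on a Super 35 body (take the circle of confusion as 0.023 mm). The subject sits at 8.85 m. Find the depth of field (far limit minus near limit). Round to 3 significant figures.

1.46 m

Hyperfocal distance H = f²/(N·c) + f = 105²/(4.5 × 0.023) + 105 = 11025/0.1035 + 105 ≈ 106626.7 mm ≈ 106.6 m.
Near limit Dn = s·(H − f)/(H + s − 2f) = 8850 × (106626.7 − 105) / (106626.7 + 8850 − 2 × 105) = 8850 × 106521.7 / 115266.7 ≈ 8178.6 mm.
Far limit Df = s·(H − f)/(H − s) = 8850 × (106626.7 − 105) / (106626.7 − 8850) = 8850 × 106521.7 / 97776.7 ≈ 9641.5 mm.
Depth of field = Df − Dn = 9641.5 − 8178.6 ≈ 1462.9 mm ≈ 1.46 m.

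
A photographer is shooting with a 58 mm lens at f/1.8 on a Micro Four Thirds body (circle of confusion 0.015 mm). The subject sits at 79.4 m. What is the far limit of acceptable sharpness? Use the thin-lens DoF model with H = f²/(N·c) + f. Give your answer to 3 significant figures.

Hyperfocal distance H = f²/(N·c) + f = 58²/(1.8 × 0.015) + 58 = 3364/0.027 + 58 ≈ 124650.6 mm ≈ 124.7 m.
Far limit Df = s·(H − f)/(H − s) = 79400 × (124650.6 − 58) / (124650.6 − 79400) = 79400 × 124592.6 / 45250.6 ≈ 218619 mm ≈ 219 m.

219 m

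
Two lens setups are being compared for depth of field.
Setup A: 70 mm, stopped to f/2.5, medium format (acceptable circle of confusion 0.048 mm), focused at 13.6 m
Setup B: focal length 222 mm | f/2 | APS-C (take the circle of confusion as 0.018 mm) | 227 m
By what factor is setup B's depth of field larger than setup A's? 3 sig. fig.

Setup A: H = 70²/(2.5×0.048) + 70 ≈ 40903.3 mm; DoF = Df − Dn = 20339 − 10215 ≈ 10124 mm.
Setup B: H = 222²/(2×0.018) + 222 ≈ 1369222.0 mm; DoF = Df − Dn = 272069 − 194741 ≈ 77328 mm.
Ratio = 77328 / 10124 ≈ 7.64.

7.64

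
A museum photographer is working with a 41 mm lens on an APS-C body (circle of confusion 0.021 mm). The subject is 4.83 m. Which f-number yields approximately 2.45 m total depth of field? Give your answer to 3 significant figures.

f/4

Write h = H − f = f²/(N·c). The thin-lens limits are Dn = s·h/(h + (s−f)) and Df = s·h/(h − (s−f)), so DoF = Df − Dn = 2·s·(s−f)·h / (h² − (s−f)²).
That is a quadratic in h: DoF·h² − 2·s·(s−f)·h − DoF·(s−f)² = 0 ⇒ h = (s−f)·(s + √(s² + DoF²)) / DoF = 4789 × (4830 + √(4830² + 2450²)) / 2450 = 4789 × (4830 + 5415.85) / 2450 ≈ 20027 mm.
Then N = f²/(c·h) = 41² / (0.021 × 20027) = 1681 / 420.58 ≈ 4.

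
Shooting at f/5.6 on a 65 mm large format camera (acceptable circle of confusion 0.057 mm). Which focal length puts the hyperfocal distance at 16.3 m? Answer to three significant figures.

72.0 mm

From H = f²/(N·c) + f, with f ≪ H: f ≈ √(H·N·c) = √(16300 × 5.6 × 0.057) = √5203.0 ≈ 72.13 mm.
Exact: f² + N·c·f − N·c·H = 0 ⇒ f = (−N·c + √((N·c)² + 4·N·c·H))/2 = (−0.3192 + √20812)/2 ≈ 71.972 mm ≈ 72.0 mm.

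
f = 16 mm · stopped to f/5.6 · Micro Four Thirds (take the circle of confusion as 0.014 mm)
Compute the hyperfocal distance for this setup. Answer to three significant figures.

3.28 m

Hyperfocal distance H = f²/(N·c) + f = 16²/(5.6 × 0.014) + 16 = 256/0.0784 + 16 ≈ 3281.3 mm ≈ 3.28 m.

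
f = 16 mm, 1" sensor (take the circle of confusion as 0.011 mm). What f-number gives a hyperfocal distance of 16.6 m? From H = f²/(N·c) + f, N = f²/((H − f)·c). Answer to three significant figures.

f/1.40

Rearrange H = f²/(N·c) + f for N: N = f² / ((H − f)·c).
N = 16² / ((16600 − 16) × 0.011) = 256 / 182.4 ≈ 1.40.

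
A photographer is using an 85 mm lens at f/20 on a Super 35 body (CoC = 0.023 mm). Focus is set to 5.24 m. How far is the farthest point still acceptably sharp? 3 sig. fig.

7.80 m

Hyperfocal distance H = f²/(N·c) + f = 85²/(20 × 0.023) + 85 = 7225/0.46 + 85 ≈ 15791.5 mm ≈ 15.79 m.
Far limit Df = s·(H − f)/(H − s) = 5240 × (15791.5 − 85) / (15791.5 − 5240) = 5240 × 15706.5 / 10551.5 ≈ 7800.0 mm ≈ 7.80 m.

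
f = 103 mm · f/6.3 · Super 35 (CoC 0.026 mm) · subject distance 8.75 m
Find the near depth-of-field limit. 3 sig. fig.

Hyperfocal distance H = f²/(N·c) + f = 103²/(6.3 × 0.026) + 103 = 10609/0.1638 + 103 ≈ 64871.0 mm ≈ 64.87 m.
Near limit Dn = s·(H − f)/(H + s − 2f) = 8750 × (64871.0 − 103) / (64871.0 + 8750 − 2 × 103) = 8750 × 64768.0 / 73415.0 ≈ 7719.4 mm ≈ 7.72 m.

7.72 m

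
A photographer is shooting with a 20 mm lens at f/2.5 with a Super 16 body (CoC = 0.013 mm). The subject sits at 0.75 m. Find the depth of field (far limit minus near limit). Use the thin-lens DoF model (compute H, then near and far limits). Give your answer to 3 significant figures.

Hyperfocal distance H = f²/(N·c) + f = 20²/(2.5 × 0.013) + 20 = 400/0.0325 + 20 ≈ 12327.7 mm ≈ 12.33 m.
Near limit Dn = s·(H − f)/(H + s − 2f) = 750 × (12327.7 − 20) / (12327.7 + 750 − 2 × 20) = 750 × 12307.7 / 13037.7 ≈ 708.006 mm.
Far limit Df = s·(H − f)/(H − s) = 750 × (12327.7 − 20) / (12327.7 − 750) = 750 × 12307.7 / 11577.7 ≈ 797.289 mm.
Depth of field = Df − Dn = 797.289 − 708.006 ≈ 89.283 mm.

89.3 mm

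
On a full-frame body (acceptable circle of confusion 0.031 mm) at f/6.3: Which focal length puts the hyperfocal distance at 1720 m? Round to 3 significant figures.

579 mm

From H = f²/(N·c) + f, with f ≪ H: f ≈ √(H·N·c) = √(1720000 × 6.3 × 0.031) = √335916 ≈ 579.6 mm.
Exact: f² + N·c·f − N·c·H = 0 ⇒ f = (−N·c + √((N·c)² + 4·N·c·H))/2 = (−0.1953 + √1343664)/2 ≈ 579.48 mm ≈ 579 mm.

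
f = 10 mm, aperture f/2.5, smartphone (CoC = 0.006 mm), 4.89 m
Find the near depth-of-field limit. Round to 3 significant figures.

2.82 m

Hyperfocal distance H = f²/(N·c) + f = 10²/(2.5 × 0.006) + 10 = 100/0.015 + 10 ≈ 6676.7 mm ≈ 6.677 m.
Near limit Dn = s·(H − f)/(H + s − 2f) = 4890 × (6676.7 − 10) / (6676.7 + 4890 − 2 × 10) = 4890 × 6666.7 / 11546.7 ≈ 2823.3 mm ≈ 2.82 m.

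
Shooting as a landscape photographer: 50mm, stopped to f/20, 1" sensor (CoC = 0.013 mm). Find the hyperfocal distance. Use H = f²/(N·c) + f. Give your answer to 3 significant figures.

9.67 m

Hyperfocal distance H = f²/(N·c) + f = 50²/(20 × 0.013) + 50 = 2500/0.26 + 50 ≈ 9665.4 mm ≈ 9.67 m.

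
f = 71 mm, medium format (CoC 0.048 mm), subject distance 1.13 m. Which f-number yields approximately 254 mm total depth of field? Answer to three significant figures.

Write h = H − f = f²/(N·c). The thin-lens limits are Dn = s·h/(h + (s−f)) and Df = s·h/(h − (s−f)), so DoF = Df − Dn = 2·s·(s−f)·h / (h² − (s−f)²).
That is a quadratic in h: DoF·h² − 2·s·(s−f)·h − DoF·(s−f)² = 0 ⇒ h = (s−f)·(s + √(s² + DoF²)) / DoF = 1059 × (1130 + √(1130² + 254²)) / 254 = 1059 × (1130 + 1158.20) / 254 ≈ 9540.2 mm.
Then N = f²/(c·h) = 71² / (0.048 × 9540.2) = 5041 / 457.93 ≈ 11.

f/11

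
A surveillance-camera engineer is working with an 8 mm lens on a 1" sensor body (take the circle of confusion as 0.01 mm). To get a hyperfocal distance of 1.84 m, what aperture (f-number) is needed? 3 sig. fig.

Rearrange H = f²/(N·c) + f for N: N = f² / ((H − f)·c).
N = 8² / ((1840 − 8) × 0.01) = 64 / 18.32 ≈ 3.49.

f/3.49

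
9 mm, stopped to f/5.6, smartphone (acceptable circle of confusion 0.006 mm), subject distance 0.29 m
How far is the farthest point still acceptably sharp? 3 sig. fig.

328 mm

Hyperfocal distance H = f²/(N·c) + f = 9²/(5.6 × 0.006) + 9 = 81/0.0336 + 9 ≈ 2419.7 mm ≈ 2.420 m.
Far limit Df = s·(H − f)/(H − s) = 290 × (2419.7 − 9) / (2419.7 − 290) = 290 × 2410.7 / 2129.7 ≈ 328.26 mm.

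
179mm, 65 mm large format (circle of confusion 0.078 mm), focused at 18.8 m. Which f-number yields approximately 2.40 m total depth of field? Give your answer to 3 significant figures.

Write h = H − f = f²/(N·c). The thin-lens limits are Dn = s·h/(h + (s−f)) and Df = s·h/(h − (s−f)), so DoF = Df − Dn = 2·s·(s−f)·h / (h² − (s−f)²).
That is a quadratic in h: DoF·h² − 2·s·(s−f)·h − DoF·(s−f)² = 0 ⇒ h = (s−f)·(s + √(s² + DoF²)) / DoF = 18621 × (18800 + √(18800² + 2400²)) / 2400 = 18621 × (18800 + 18952.6) / 2400 ≈ 292913 mm.
Then N = f²/(c·h) = 179² / (0.078 × 292913) = 32041 / 22847 ≈ 1.40.

f/1.40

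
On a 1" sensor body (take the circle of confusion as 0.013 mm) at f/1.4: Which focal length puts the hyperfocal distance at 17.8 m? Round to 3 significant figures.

From H = f²/(N·c) + f, with f ≪ H: f ≈ √(H·N·c) = √(17800 × 1.4 × 0.013) = √323.96 ≈ 18.00 mm.
The +f correction barely moves this — solving exactly, f² + N·c·f − N·c·H = 0 ⇒ f = (−N·c + √((N·c)² + 4·N·c·H))/2 = (−0.0182 + √1295.8)/2 ≈ 17.990 mm, so f ≈ 18.0 mm.

18.0 mm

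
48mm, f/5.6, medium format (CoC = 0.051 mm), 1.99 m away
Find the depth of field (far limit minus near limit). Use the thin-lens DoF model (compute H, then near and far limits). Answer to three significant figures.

Hyperfocal distance H = f²/(N·c) + f = 48²/(5.6 × 0.051) + 48 = 2304/0.2856 + 48 ≈ 8115.2 mm ≈ 8.115 m.
Near limit Dn = s·(H − f)/(H + s − 2f) = 1990 × (8115.2 − 48) / (8115.2 + 1990 − 2 × 48) = 1990 × 8067.2 / 10009.2 ≈ 1603.9 mm.
Far limit Df = s·(H − f)/(H − s) = 1990 × (8115.2 − 48) / (8115.2 − 1990) = 1990 × 8067.2 / 6125.2 ≈ 2620.9 mm.
Depth of field = Df − Dn = 2620.9 − 1603.9 ≈ 1017.0 mm ≈ 1.02 m.

1.02 m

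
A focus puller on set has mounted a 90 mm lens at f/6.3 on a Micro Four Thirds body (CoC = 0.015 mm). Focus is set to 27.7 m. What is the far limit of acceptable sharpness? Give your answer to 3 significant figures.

40.9 m

Hyperfocal distance H = f²/(N·c) + f = 90²/(6.3 × 0.015) + 90 = 8100/0.0945 + 90 ≈ 85804.3 mm ≈ 85.80 m.
Far limit Df = s·(H − f)/(H − s) = 27700 × (85804.3 − 90) / (85804.3 − 27700) = 27700 × 85714.3 / 58104.3 ≈ 40862 mm ≈ 40.9 m.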